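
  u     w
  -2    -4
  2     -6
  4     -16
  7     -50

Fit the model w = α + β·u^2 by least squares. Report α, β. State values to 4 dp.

Normal-equation sums: Σ1 = 4, Σu^2 = 73, Σu^2·u^2 = 2689.
Moment sums: Σw = -76, Σu^2·w = -2746.
Normal equations: [[4, 73]; [73, 2689]]·[α, β]ᵀ = [-76, -2746]ᵀ.
Δ = 4·2689 − 73² = 5427.
α = ((-76)·2689 − 73·(-2746))/5427 = -434/603; β = (4·(-2746) − 73·(-76))/5427 = -604/603.

α = -0.7197, β = -1.0017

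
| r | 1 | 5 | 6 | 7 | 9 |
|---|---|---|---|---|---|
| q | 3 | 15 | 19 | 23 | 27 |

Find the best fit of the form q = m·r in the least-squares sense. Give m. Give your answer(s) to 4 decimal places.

m = 3.1042

Setting ∂/∂m … = 0 gives: 192·m = 596.
Hence m = 596 / 192 ≈ 3.10417.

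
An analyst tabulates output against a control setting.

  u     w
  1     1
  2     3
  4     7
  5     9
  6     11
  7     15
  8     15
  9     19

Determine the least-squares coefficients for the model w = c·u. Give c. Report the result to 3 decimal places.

From the data, Σu·u = 276.
Right-hand side: Σu·w = 542.
AᵀA·[c]ᵀ = Aᵀw becomes [[276]]·[c]ᵀ = [542]ᵀ.
c = 542/276 = 1.96377.

c = 1.964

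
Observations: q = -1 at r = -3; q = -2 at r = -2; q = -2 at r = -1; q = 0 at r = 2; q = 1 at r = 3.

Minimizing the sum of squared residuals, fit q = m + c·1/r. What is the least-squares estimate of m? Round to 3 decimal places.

m = -0.423

Forming AᵀA = [[5, -1]; [-1, 31/18]] and Aᵀq = [-4, 11/3]ᵀ gives AᵀA·[m, c]ᵀ = Aᵀq.
det = 5·(31/18) − (-1)² = 137/18.
m = ((-4)·(31/18) − (-1)·(11/3))/(137/18) = -58/137; c = (5·(11/3) − (-1)·(-4))/(137/18) = 258/137.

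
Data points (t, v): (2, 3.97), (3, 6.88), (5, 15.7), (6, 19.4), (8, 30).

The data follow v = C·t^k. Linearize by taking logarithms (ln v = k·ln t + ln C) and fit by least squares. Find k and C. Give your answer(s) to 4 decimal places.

k = 1.4712, C = 1.4129

Taking logs, ln v = k·ln t + ln C, so regress ln v on ln t.
Over the data: Σln t = 7.2724, Σ(ln t)² = 11.8122, Σln v = 12.4275, Σln t·ln v = 19.8920.
Normal system: [[11.8122, 7.2724]; [7.2724, 5]]·[k, ln C]ᵀ = [19.8920, 12.4275]ᵀ.
Δ = 11.8122·5 − (7.2724)² = 6.1731; k = (19.8920·5 − 7.2724·12.4275)/6.1731 = 1.47124, ln C = (11.8122·12.4275 − 7.2724·19.8920)/6.1731 = 0.34561, so C = exp(0.34561) = 1.41286.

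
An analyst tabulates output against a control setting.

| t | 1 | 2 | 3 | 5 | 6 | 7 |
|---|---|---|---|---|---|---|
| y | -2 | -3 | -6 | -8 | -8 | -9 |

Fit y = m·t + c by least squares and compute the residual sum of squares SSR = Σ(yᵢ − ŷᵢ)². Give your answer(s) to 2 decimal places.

SSR = 3.11

With design matrix A, AᵀA = [[124, 24]; [24, 6]] and Aᵀy = [-177, -36]ᵀ.
Δ = 124·6 − 24² = 168.
m = ((-177)·6 − 24·(-36))/168 = -33/28; c = (124·(-36) − 24·(-177))/168 = -9/7.
Residuals: 13/28, 9/14, -33/28, -23/28, 5/14, 15/28; SSR = 87/28.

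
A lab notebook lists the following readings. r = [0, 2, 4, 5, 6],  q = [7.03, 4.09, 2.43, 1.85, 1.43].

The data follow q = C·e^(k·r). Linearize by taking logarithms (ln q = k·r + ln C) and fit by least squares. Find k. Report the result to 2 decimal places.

With ln qᵢ as the transformed response and rᵢ as the regressor:
AᵀA = [[81.0000, 17.0000]; [17.0000, 5]], rhs = [11.5906, 5.2195]ᵀ  (here Σr = 17.0000, Σ(r)² = 81.0000, Σln q = 5.2195, Σr·ln q = 11.5906).
Δ = 81.0000·5 − (17.0000)² = 116.0000; k = (11.5906·5 − 17.0000·5.2195)/116.0000 = -0.26533, ln C = (81.0000·5.2195 − 17.0000·11.5906)/116.0000 = 1.94601.

k = -0.27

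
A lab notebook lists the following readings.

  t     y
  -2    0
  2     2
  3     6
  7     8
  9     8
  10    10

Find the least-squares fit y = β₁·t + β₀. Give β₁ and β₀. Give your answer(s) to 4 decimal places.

The normal system AᵀA·[β₁, β₀]ᵀ = Aᵀy is [[247, 29]; [29, 6]]·[β₁, β₀]ᵀ = [250, 34]ᵀ.
Δ = 247·6 − 29² = 641.
β₁ = (250·6 − 29·34)/641 = 514/641; β₀ = (247·34 − 29·250)/641 = 1148/641.

β₁ = 0.8019, β₀ = 1.7910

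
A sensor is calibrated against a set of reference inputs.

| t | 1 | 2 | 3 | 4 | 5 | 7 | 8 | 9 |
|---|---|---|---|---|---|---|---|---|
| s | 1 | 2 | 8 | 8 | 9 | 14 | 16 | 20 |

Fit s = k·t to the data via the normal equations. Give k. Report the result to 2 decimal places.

From the data, Σt·t = 249.
And Σt·s = 512.
So XᵀX·[k]ᵀ = Xᵀs: [[249]]·[k]ᵀ = [512]ᵀ.
k = 512/249 = 2.05622.

k = 2.06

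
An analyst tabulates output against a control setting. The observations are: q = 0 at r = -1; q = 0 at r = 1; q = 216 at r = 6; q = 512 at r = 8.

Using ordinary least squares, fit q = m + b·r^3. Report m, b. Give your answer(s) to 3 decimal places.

m = 0.002, b = 1.000

The normal equations are: 4·m + 728·b = 728;  728·m + 308802·b = 308800.
Eliminating b: 308802·(row 1) − 728·(row 2) gives 705224·m = 308802·728 − 728·308800 = 1456, so m = 14/6781.
Then b = (308800 − 728·(14/6781))/308802 = 88152/88153.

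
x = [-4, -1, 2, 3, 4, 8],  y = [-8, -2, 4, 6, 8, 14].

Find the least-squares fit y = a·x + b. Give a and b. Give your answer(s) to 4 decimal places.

Setting ∂/∂a … = 0 gives: 110·a + 12·b = 204;  12·a + 6·b = 22.
(Σx·x = 110, Σx = 12, Σ1 = 6, Σx·y = 204, Σy = 22.)
Eliminating b: 6·(row 1) − 12·(row 2) gives 516·a = 6·204 − 12·22 = 960, so a = 80/43.
Then b = (22 − 12·(80/43))/6 = -7/129.

a = 1.8605, b = -0.0543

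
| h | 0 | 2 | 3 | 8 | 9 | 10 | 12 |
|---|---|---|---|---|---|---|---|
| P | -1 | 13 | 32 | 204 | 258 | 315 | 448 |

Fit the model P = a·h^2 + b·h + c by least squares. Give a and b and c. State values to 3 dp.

a = 2.934, b = 2.326, c = -1.820

Forming XᵀX = [[41490, 4004, 402]; [4004, 402, 44]; [402, 44, 7]] and XᵀP = [130306, 12602, 1269]ᵀ gives XᵀX·[a, b, c]ᵀ = XᵀP.
Row-reducing yields a = 648964/221201, b = 514531/221201, c = -402689/221201.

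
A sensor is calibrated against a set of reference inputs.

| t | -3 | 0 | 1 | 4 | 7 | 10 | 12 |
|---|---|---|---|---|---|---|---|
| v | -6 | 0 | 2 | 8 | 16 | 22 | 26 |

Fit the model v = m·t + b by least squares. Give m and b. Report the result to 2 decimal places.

m = 2.17, b = 0.09

Compute the Gram sums: Σt·t = 319, Σt = 31, Σ1 = 7.
And Σt·v = 696, Σv = 68.
det = 319·7 − 31² = 1272.
m = (696·7 − 31·68)/1272 = 691/318; b = (319·68 − 31·696)/1272 = 29/318.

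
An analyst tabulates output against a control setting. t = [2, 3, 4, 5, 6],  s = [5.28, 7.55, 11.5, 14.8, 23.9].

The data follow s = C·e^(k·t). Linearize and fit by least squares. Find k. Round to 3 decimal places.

Taking logs, ln s = k·t + ln C, so regress ln s on t.
Σt = 20.0000, Σ(t)² = 90.0000, Σln s = 11.9963, Σt·ln s = 51.6783.
Normal system: [[90.0000, 20.0000]; [20.0000, 5]]·[k, ln C]ᵀ = [51.6783, 11.9963]ᵀ.
Solving (det = 50.0000): k = 0.36930, ln C = 0.92207.

k = 0.369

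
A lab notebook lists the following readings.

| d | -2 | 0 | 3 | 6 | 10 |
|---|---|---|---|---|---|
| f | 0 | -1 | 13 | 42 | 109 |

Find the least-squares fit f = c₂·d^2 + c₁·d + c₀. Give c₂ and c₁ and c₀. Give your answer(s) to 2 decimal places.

Sums needed: Σd^2·d^2 = 11393, Σd^2·d = 1235, Σd^2 = 149, Σd·d = 149, Σd = 17, Σ1 = 5.
Right-hand side: Σd^2·f = 12529, Σd·f = 1381, Σf = 163.
MᵀM·[c₂, c₁, c₀]ᵀ = Mᵀf becomes [[11393, 1235, 149]; [1235, 149, 17]; [149, 17, 5]]·[c₂, c₁, c₀]ᵀ = [12529, 1381, 163]ᵀ.
Row-reducing yields c₂ = 13529/14379, c₁ = 22303/14379, c₀ = -3413/4793.

c₂ = 0.94, c₁ = 1.55, c₀ = -0.71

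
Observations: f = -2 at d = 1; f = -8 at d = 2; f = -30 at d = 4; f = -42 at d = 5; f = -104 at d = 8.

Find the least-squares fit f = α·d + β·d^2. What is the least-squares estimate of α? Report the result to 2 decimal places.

Setting ∂/∂α … = 0 gives: 110·α + 710·β = -1180;  710·α + 4994·β = -8220.
(Σd·d = 110, Σd·d^2 = 710, Σd^2·d^2 = 4994, Σd·f = -1180, Σd^2·f = -8220.)
det = 110·4994 − 710² = 45240.
α = ((-1180)·4994 − 710·(-8220))/45240 = -1418/1131; β = (110·(-8220) − 710·(-1180))/45240 = -1660/1131.

α = -1.25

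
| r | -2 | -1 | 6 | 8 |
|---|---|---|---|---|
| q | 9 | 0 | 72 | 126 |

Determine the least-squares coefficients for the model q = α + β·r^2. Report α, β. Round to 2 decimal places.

α = -0.28, β = 1.98

AᵀA·[α, β]ᵀ = Aᵀq reads: 4·α + 105·β = 207;  105·α + 5409·β = 10692.
det = 4·5409 − 105² = 10611.
α = (207·5409 − 105·10692)/10611 = -37/131; β = (4·10692 − 105·207)/10611 = 779/393.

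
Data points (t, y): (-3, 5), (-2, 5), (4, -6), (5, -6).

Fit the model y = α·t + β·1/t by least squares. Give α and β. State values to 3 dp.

α = -1.014, β = -6.065

Normal-equation sums: Σt·t = 54, Σt·1/t = 4, Σ1/t·1/t = 1669/3600.
And Σt·y = -79, Σ1/t·y = -103/15.
So XᵀX·[α, β]ᵀ = Xᵀy: [[54, 4]; [4, 1669/3600]]·[α, β]ᵀ = [-79, -103/15]ᵀ.
Determinant 54·(1669/3600) − 4² = 1807/200.
α = ((-79)·(1669/3600) − 4·(-103/15))/(1807/200) = -32971/32526; β = (54·(-103/15) − 4·(-79))/(1807/200) = -10960/1807.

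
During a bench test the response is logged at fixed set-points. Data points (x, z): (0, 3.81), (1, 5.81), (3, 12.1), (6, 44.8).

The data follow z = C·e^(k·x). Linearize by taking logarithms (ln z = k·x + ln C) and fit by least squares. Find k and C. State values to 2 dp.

With ln zᵢ as the transformed response and xᵢ as the regressor:
AᵀA = [[46.0000, 10.0000]; [10.0000, 4]], rhs = [32.0524, 9.3926]ᵀ  (here Σx = 10.0000, Σ(x)² = 46.0000, Σln z = 9.3926, Σx·ln z = 32.0524).
Δ = 46.0000·4 − (10.0000)² = 84.0000; k = (32.0524·4 − 10.0000·9.3926)/84.0000 = 0.40814, ln C = (46.0000·9.3926 − 10.0000·32.0524)/84.0000 = 1.32781, so C = exp(1.32781) = 3.77278.

k = 0.41, C = 3.77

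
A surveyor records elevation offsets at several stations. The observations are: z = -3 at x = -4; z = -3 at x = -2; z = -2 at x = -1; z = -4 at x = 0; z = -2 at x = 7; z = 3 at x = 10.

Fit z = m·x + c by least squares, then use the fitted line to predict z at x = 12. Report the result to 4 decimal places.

ẑ = 1.8283

From the data, Σx·x = 170, Σx = 10, Σ1 = 6.
Right-hand side: Σx·z = 36, Σz = -11.
Normal equations: [[170, 10]; [10, 6]]·[m, c]ᵀ = [36, -11]ᵀ.
det = 170·6 − 10² = 920.
m = (36·6 − 10·(-11))/920 = 163/460; c = (170·(-11) − 10·36)/920 = -223/92.
At x = 12: ẑ = (163/460)·(12) + (-223/92)·(1) = 841/460.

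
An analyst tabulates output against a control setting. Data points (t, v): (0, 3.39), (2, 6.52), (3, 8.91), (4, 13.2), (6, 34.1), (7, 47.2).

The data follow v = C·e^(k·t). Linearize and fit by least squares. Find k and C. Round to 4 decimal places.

Linearized form: ln v = k·t + ln C. From the 6 transformed points,
Σt = 22.0000, Σ(t)² = 114.0000, Σln v = 15.2468, Σt·ln v = 68.7887.
Equations: 114.0000·k + 22.0000·ln C = 68.7887;  22.0000·k + 6·ln C = 15.2468.
Slope k = (n·Σt·ln v − Σt·Σln v)/(n·Σ(t)² − (Σt)²) = (6·68.7887 − 22.0000·15.2468)/200.0000 = 0.38651; ln C = (Σln v − k·Σt)/n = 1.12391, so C = exp(1.12391) = 3.07687.

k = 0.3865, C = 3.0769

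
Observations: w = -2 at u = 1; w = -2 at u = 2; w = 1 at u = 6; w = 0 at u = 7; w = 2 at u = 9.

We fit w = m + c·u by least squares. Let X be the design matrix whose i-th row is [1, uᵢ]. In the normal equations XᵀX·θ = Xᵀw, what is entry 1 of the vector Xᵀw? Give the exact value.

Entry 1 ↔ basis 1, so (Xᵀw)_{1} = Σᵢ wᵢ = (1)·(-2) + (1)·(-2) + (1)·(1) + (1)·(0) + (1)·(2) = -1.

-1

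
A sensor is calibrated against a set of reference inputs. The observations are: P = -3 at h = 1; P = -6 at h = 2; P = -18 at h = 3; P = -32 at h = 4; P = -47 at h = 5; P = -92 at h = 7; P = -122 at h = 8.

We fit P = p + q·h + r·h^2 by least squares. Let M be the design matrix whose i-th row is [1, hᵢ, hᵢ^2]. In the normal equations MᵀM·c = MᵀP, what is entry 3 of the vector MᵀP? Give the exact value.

-14192

Entry 3 ↔ basis h^2, so (MᵀP)_{3} = Σᵢ (h^2)·Pᵢ = (1)·(-3) + (4)·(-6) + (9)·(-18) + (16)·(-32) + (25)·(-47) + (49)·(-92) + (64)·(-122) = -14192.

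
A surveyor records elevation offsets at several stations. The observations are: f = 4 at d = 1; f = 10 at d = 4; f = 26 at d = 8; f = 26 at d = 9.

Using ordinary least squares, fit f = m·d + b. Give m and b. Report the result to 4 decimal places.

Entries of XᵀX: Σd·d = 162, Σd = 22, Σ1 = 4.
Moment sums: Σd·f = 486, Σf = 66.
Normal equations: [[162, 22]; [22, 4]]·[m, b]ᵀ = [486, 66]ᵀ.
Δ = 162·4 − 22² = 164.
m = (486·4 − 22·66)/164 = 3; b = (162·66 − 22·486)/164 = 0.

m = 3.0000, b = 0.0000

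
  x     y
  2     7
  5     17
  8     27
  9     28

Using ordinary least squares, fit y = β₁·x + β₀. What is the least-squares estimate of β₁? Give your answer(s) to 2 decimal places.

The normal system MᵀM·[β₁, β₀]ᵀ = Mᵀy is [[174, 24]; [24, 4]]·[β₁, β₀]ᵀ = [567, 79]ᵀ.
Δ = 174·4 − 24² = 120.
β₁ = (567·4 − 24·79)/120 = 31/10; β₀ = (174·79 − 24·567)/120 = 23/20.

β₁ = 3.10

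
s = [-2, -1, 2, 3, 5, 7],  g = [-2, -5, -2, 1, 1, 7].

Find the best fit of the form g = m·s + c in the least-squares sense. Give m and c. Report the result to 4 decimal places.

m = 1.0449, c = -2.4382

From the data, Σs·s = 92, Σs = 14, Σ1 = 6.
Moment sums: Σs·g = 62, Σg = 0.
Normal equations: [[92, 14]; [14, 6]]·[m, c]ᵀ = [62, 0]ᵀ.
Δ = 92·6 − 14² = 356.
m = (62·6 − 14·0)/356 = 93/89; c = (92·0 − 14·62)/356 = -217/89.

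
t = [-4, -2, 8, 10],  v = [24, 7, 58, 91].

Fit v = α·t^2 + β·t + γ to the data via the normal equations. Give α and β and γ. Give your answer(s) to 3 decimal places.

From the data, Σt^2·t^2 = 14368, Σt^2·t = 1440, Σt^2 = 184, Σt·t = 184, Σt = 12, Σ1 = 4.
Moment sums: Σt^2·v = 13224, Σt·v = 1264, Σv = 180.
Inverting the 3×3 Gram matrix, [α, β, γ]ᵀ = [25/24, -201/148, 257/222]ᵀ.

α = 1.042, β = -1.358, γ = 1.158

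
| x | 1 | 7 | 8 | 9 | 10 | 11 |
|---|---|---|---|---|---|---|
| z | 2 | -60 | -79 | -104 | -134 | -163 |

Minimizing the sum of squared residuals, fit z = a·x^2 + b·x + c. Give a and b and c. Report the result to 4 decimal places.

a = -1.5987, b = 2.6433, c = 0.9132

Sums needed: Σx^2·x^2 = 37700, Σx^2·x = 3916, Σx^2 = 416, Σx·x = 416, Σx = 46, Σ1 = 6.
Right-hand side: Σx^2·z = -49541, Σx·z = -5119, Σz = -538.
So MᵀM·[a, b, c]ᵀ = Mᵀz: [[37700, 3916, 416]; [3916, 416, 46]; [416, 46, 6]]·[a, b, c]ᵀ = [-49541, -5119, -538]ᵀ.
Solving the 3×3 system (Gaussian elimination) gives a = -5263/3292, b = 10877/4115, c = 3758/4115.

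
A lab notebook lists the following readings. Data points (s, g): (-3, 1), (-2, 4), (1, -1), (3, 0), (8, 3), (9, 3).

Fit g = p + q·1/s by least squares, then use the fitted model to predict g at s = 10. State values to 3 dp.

ĝ = 1.729

With design matrix A, AᵀA = [[6, 53/72]; [53/72, 7777/5184]] and Aᵀg = [10, -21/8]ᵀ.
Δ = 6·(7777/5184) − (53/72)² = 43853/5184.
p = (10·(7777/5184) − (53/72)·(-21/8))/(43853/5184) = 87787/43853; q = (6·(-21/8) − (53/72)·10)/(43853/5184) = -119808/43853.
At s = 10: ĝ = (87787/43853)·(1) + (-119808/43853)·(1/10) = 379031/219265.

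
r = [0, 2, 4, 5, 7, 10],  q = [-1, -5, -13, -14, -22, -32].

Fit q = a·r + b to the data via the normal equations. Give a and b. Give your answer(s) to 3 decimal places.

a = -3.158, b = 0.237

AᵀA·[a, b]ᵀ = Aᵀq reads: 194·a + 28·b = -606;  28·a + 6·b = -87.
(Σr·r = 194, Σr = 28, Σ1 = 6, Σr·q = -606, Σq = -87.)
Eliminating b: 6·(row 1) − 28·(row 2) gives 380·a = 6·(-606) − 28·(-87) = -1200, so a = -60/19.
Then b = ((-87) − 28·(-60/19))/6 = 9/38.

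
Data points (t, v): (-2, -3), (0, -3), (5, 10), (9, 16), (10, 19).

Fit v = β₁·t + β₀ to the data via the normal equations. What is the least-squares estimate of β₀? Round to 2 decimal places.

The normal equations are: 210·β₁ + 22·β₀ = 390;  22·β₁ + 5·β₀ = 39.
Eliminating β₀: 5·(row 1) − 22·(row 2) gives 566·β₁ = 5·390 − 22·39 = 1092, so β₁ = 546/283.
Then β₀ = (39 − 22·(546/283))/5 = -195/283.

β₀ = -0.69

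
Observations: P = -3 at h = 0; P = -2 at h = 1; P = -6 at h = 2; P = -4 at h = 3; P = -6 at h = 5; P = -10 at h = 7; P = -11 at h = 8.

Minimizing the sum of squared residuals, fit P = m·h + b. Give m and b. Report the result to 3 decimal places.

Sums needed: Σh·h = 152, Σh = 26, Σ1 = 7.
Right-hand side: Σh·P = -214, ΣP = -42.
MᵀM·[m, b]ᵀ = MᵀP becomes [[152, 26]; [26, 7]]·[m, b]ᵀ = [-214, -42]ᵀ.
Δ = 152·7 − 26² = 388.
m = ((-214)·7 − 26·(-42))/388 = -203/194; b = (152·(-42) − 26·(-214))/388 = -205/97.

m = -1.046, b = -2.113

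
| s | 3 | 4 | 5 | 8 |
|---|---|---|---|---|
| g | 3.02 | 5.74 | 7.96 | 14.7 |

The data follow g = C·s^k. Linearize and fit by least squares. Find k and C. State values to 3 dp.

k = 1.578, C = 0.588

Linearized form: ln g = k·ln s + ln C. From the 4 transformed points,
Sums: Σln s = 6.1738, Σ(ln s)² = 10.0431, Σln g = 7.6150, Σln s·ln g = 12.5646.
Normal system: [[10.0431, 6.1738]; [6.1738, 4]]·[k, ln C]ᵀ = [12.5646, 7.6150]ᵀ.
Δ = 10.0431·4 − (6.1738)² = 2.0569; k = (12.5646·4 − 6.1738·7.6150)/2.0569 = 1.57772, ln C = (10.0431·7.6150 − 6.1738·12.5646)/2.0569 = -0.53138, so C = exp(-0.53138) = 0.58780.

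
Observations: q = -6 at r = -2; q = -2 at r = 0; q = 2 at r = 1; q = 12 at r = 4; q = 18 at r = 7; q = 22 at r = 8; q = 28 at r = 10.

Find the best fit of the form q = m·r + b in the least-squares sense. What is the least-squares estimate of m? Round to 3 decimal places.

m = 2.852

With design matrix X, XᵀX = [[234, 28]; [28, 7]] and Xᵀq = [644, 74]ᵀ.
det = 234·7 − 28² = 854.
m = (644·7 − 28·74)/854 = 174/61; b = (234·74 − 28·644)/854 = -358/427.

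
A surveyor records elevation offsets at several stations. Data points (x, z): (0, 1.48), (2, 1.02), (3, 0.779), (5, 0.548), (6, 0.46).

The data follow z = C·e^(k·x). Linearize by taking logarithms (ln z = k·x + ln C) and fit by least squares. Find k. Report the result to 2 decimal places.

k = -0.20

Taking logs, ln z = k·x + ln C, so regress ln z on x.
Σx = 16.0000, Σ(x)² = 74.0000, Σln z = -1.2159, Σx·ln z = -8.3762.
Normal system: [[74.0000, 16.0000]; [16.0000, 5]]·[k, ln C]ᵀ = [-8.3762, -1.2159]ᵀ.
Solving (det = 114.0000): k = -0.19672, ln C = 0.38633.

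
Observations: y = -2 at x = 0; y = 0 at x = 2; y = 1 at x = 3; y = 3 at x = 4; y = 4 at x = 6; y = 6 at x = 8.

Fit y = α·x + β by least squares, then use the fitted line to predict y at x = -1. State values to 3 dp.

With design matrix M, MᵀM = [[129, 23]; [23, 6]] and Mᵀy = [87, 12]ᵀ.
det = 129·6 − 23² = 245.
α = (87·6 − 23·12)/245 = 246/245; β = (129·12 − 23·87)/245 = -453/245.
At x = -1: ŷ = (246/245)·(-1) + (-453/245)·(1) = -699/245.

ŷ = -2.853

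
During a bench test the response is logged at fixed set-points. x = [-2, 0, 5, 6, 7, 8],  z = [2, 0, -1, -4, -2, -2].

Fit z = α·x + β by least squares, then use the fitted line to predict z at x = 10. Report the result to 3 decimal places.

ẑ = -3.728

The normal equations are: 178·α + 24·β = -63;  24·α + 6·β = -7.
(Σx·x = 178, Σx = 24, Σ1 = 6, Σx·z = -63, Σz = -7.)
Δ = 178·6 − 24² = 492.
α = ((-63)·6 − 24·(-7))/492 = -35/82; β = (178·(-7) − 24·(-63))/492 = 133/246.
At x = 10: ẑ = (-35/82)·(10) + (133/246)·(1) = -917/246.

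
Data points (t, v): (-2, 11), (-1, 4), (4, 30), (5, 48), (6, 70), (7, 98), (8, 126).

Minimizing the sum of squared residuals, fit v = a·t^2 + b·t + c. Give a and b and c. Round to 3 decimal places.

a = 2.093, b = -0.980, c = 0.749

Entries of AᵀA: Σt^2·t^2 = 8691, Σt^2·t = 1251, Σt^2 = 195, Σt·t = 195, Σt = 27, Σ1 = 7.
For Aᵀv: Σt^2·v = 17114, Σt·v = 2448, Σv = 387.
Normal equations: [[8691, 1251, 195]; [1251, 195, 27]; [195, 27, 7]]·[a, b, c]ᵀ = [17114, 2448, 387]ᵀ.
Inverting the 3×3 Gram matrix, [a, b, c]ᵀ = [14419/6888, -2249/2296, 215/287]ᵀ.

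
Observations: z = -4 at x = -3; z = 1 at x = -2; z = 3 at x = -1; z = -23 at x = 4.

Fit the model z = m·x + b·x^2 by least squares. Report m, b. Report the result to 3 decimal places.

From the data, Σx·x = 30, Σx·x^2 = 28, Σx^2·x^2 = 354.
Moment sums: Σx·z = -85, Σx^2·z = -397.
Normal equations: [[30, 28]; [28, 354]]·[m, b]ᵀ = [-85, -397]ᵀ.
Determinant 30·354 − 28² = 9836.
m = ((-85)·354 − 28·(-397))/9836 = -9487/4918; b = (30·(-397) − 28·(-85))/9836 = -4765/4918.

m = -1.929, b = -0.969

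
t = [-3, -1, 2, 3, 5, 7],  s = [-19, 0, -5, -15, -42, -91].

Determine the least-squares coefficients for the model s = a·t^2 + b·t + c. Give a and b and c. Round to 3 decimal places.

a = -2.002, b = 0.841, c = 1.878

Compute the Gram sums: Σt^2·t^2 = 3205, Σt^2·t = 475, Σt^2 = 97, Σt·t = 97, Σt = 13, Σ1 = 6.
Right-hand side: Σt^2·s = -5835, Σt·s = -845, Σs = -172.
AᵀA·[a, b, c]ᵀ = Aᵀs becomes [[3205, 475, 97]; [475, 97, 13]; [97, 13, 6]]·[a, b, c]ᵀ = [-5835, -845, -172]ᵀ.
Inverting the 3×3 Gram matrix, [a, b, c]ᵀ = [-36493/18228, 15325/18228, 815/434]ᵀ.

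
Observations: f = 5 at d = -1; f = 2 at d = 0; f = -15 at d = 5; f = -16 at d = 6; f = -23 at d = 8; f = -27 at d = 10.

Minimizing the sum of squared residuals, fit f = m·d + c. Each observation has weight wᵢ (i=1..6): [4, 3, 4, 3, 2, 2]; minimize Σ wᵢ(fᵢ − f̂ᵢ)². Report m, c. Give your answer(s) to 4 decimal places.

m = -3.0183, c = 1.6266

Normal-equation sums: Σwᵢ·d·d = 540, Σwᵢ·d = 70, Σwᵢ·1 = 18.
Moment sums: Σwᵢ·d·f = -1516, Σwᵢ·f = -182.
MᵀWM·[m, c]ᵀ = MᵀWf becomes [[540, 70]; [70, 18]]·[m, c]ᵀ = [-1516, -182]ᵀ.
Δ = 540·18 − 70² = 4820.
m = ((-1516)·18 − 70·(-182))/4820 = -3637/1205; c = (540·(-182) − 70·(-1516))/4820 = 392/241.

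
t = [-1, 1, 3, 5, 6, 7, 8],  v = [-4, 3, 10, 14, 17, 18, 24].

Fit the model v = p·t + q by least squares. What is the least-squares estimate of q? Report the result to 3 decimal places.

q = -0.249

The normal system XᵀX·[p, q]ᵀ = Xᵀv is [[185, 29]; [29, 7]]·[p, q]ᵀ = [527, 82]ᵀ.
Δ = 185·7 − 29² = 454.
p = (527·7 − 29·82)/454 = 1311/454; q = (185·82 − 29·527)/454 = -113/454.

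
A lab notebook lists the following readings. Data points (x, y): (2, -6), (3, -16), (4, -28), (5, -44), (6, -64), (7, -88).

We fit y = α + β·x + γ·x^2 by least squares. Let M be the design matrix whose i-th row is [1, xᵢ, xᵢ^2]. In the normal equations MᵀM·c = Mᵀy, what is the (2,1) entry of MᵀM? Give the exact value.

27

Row 2 ↔ basis x, column 1 ↔ basis 1, so (MᵀM)_{2,1} = Σᵢ x = (2)·(1) + (3)·(1) + (4)·(1) + (5)·(1) + (6)·(1) + (7)·(1) = 27.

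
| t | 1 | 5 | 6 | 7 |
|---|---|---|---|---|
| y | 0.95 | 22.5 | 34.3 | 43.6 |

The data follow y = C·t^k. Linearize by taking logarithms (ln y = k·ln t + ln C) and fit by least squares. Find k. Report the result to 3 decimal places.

k = 1.978

Taking logs, ln y = k·ln t + ln C, so regress ln y on ln t.
Σln t = 5.3471, Σ(ln t)² = 9.5873, Σln y = 10.3724, Σln t·ln y = 18.6911.
Equations: 9.5873·k + 5.3471·ln C = 18.6911;  5.3471·k + 4·ln C = 10.3724.
Solving (det = 9.7575): k = 1.97815, ln C = -0.05124.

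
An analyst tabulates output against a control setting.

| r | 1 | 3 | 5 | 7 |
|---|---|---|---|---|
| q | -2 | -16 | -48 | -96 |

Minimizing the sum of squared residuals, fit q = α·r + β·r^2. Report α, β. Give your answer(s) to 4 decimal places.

α = 0.7242, β = -2.0622

MᵀM·[α, β]ᵀ = Mᵀq reads: 84·α + 496·β = -962;  496·α + 3108·β = -6050.
det = 84·3108 − 496² = 15056.
α = ((-962)·3108 − 496·(-6050))/15056 = 1363/1882; β = (84·(-6050) − 496·(-962))/15056 = -3881/1882.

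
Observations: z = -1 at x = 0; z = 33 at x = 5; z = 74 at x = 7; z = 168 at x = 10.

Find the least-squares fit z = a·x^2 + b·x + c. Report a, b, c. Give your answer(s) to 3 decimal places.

a = 2.035, b = -3.468, c = -0.941

MᵀM·[a, b, c]ᵀ = Mᵀz reads: 13026·a + 1468·b + 174·c = 21251;  1468·a + 174·b + 22·c = 2363;  174·a + 22·b + 4·c = 274.
(Σx^2·x^2 = 13026, Σx^2·x = 1468, Σx^2 = 174, Σx·x = 174, Σx = 22, Σ1 = 4, Σx^2·z = 21251, Σx·z = 2363, Σz = 274.)
Inverting the 3×3 Gram matrix, [a, b, c]ᵀ = [2859/1405, -4873/1405, -529/562]ᵀ.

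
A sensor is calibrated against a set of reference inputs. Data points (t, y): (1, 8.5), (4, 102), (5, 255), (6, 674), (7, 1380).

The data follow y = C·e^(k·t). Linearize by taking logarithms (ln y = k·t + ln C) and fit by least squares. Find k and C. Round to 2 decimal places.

With ln yᵢ as the transformed response and tᵢ as the regressor:
XᵀX = [[127.0000, 23.0000]; [23.0000, 5]], rhs = [138.0345, 26.0494]ᵀ  (here Σt = 23.0000, Σ(t)² = 127.0000, Σln y = 26.0494, Σt·ln y = 138.0345).
Solving (det = 106.0000): k = 0.85884, ln C = 1.25921, so C = exp(1.25921) = 3.52263.

k = 0.86, C = 3.52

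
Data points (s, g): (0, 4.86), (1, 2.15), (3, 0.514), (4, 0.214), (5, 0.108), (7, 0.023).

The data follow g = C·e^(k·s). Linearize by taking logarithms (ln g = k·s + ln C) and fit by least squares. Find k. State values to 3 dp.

k = -0.762

Let Y = ln g. Fitting Y = k·s + ln C by least squares:
XᵀX = [[100.0000, 20.0000]; [20.0000, 6]], rhs = [-44.9322, -5.8587]ᵀ  (here Σs = 20.0000, Σ(s)² = 100.0000, Σln g = -5.8587, Σs·ln g = -44.9322).
Δ = 100.0000·6 − (20.0000)² = 200.0000; k = (-44.9322·6 − 20.0000·-5.8587)/200.0000 = -0.76210, ln C = (100.0000·-5.8587 − 20.0000·-44.9322)/200.0000 = 1.56387.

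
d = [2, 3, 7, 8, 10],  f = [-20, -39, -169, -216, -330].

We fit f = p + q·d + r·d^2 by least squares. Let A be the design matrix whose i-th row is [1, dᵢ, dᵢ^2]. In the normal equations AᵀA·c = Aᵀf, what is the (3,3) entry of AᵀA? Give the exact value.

16594

Row 3 ↔ basis d^2, column 3 ↔ basis d^2, so (AᵀA)_{3,3} = Σᵢ (d^2)·(d^2) = (4)·(4) + (9)·(9) + (49)·(49) + (64)·(64) + (100)·(100) = 16594.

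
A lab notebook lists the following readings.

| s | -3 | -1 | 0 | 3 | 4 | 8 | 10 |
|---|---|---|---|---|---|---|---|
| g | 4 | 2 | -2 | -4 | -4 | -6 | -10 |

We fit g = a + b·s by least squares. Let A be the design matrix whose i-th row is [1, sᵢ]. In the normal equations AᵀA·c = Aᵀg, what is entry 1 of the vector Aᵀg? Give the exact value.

Entry 1 ↔ basis 1, so (Aᵀg)_{1} = Σᵢ gᵢ = (1)·(4) + (1)·(2) + (1)·(-2) + (1)·(-4) + (1)·(-4) + (1)·(-6) + (1)·(-10) = -20.

-20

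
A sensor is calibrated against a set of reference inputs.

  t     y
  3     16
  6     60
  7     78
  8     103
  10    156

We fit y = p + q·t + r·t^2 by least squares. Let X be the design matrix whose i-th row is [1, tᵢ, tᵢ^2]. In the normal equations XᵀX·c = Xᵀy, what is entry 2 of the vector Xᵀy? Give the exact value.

3338

Entry 2 ↔ basis t, so (Xᵀy)_{2} = Σᵢ (t)·yᵢ = (3)·(16) + (6)·(60) + (7)·(78) + (8)·(103) + (10)·(156) = 3338.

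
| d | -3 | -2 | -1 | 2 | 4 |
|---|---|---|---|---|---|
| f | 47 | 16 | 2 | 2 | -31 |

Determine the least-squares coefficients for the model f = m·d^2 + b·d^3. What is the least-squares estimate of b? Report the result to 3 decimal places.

Forming XᵀX = [[370, 780]; [780, 4954]] and Xᵀf = [1, -3367]ᵀ gives XᵀX·[m, b]ᵀ = Xᵀf.
Eliminating b: 4954·(row 1) − 780·(row 2) gives 1224580·m = 4954·1 − 780·(-3367) = 2631214, so m = 1315607/612290.
Then b = ((-3367) − 780·(1315607/612290))/4954 = -124657/122458.

b = -1.018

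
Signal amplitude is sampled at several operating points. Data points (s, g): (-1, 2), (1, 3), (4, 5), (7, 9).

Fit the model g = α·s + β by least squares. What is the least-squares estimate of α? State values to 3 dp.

α = 0.864

The normal system AᵀA·[α, β]ᵀ = Aᵀg is [[67, 11]; [11, 4]]·[α, β]ᵀ = [84, 19]ᵀ.
Δ = 67·4 − 11² = 147.
α = (84·4 − 11·19)/147 = 127/147; β = (67·19 − 11·84)/147 = 349/147.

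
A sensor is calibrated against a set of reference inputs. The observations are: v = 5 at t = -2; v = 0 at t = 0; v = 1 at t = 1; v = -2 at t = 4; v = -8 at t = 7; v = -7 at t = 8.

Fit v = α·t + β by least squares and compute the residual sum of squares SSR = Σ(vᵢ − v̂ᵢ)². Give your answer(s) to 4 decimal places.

Setting ∂/∂α … = 0 gives: 134·α + 18·β = -129;  18·α + 6·β = -11.
(Σt·t = 134, Σt = 18, Σ1 = 6, Σt·v = -129, Σv = -11.)
det = 134·6 − 18² = 480.
α = ((-129)·6 − 18·(-11))/480 = -6/5; β = (134·(-11) − 18·(-129))/480 = 53/30.
Residuals: 5/6, -53/30, 13/30, 31/30, -41/30, 5/6; SSR = 229/30.

SSR = 7.6333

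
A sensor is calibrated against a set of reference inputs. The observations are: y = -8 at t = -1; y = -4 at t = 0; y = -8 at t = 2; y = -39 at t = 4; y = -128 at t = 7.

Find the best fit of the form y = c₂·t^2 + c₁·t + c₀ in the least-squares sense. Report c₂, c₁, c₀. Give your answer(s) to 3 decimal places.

From the data, Σt^2·t^2 = 2674, Σt^2·t = 414, Σt^2 = 70, Σt·t = 70, Σt = 12, Σ1 = 5.
Moment sums: Σt^2·y = -6936, Σt·y = -1060, Σy = -187.
Row-reducing yields c₂ = -34433/11596, c₁ = 33569/11596, c₀ = -16097/5798.

c₂ = -2.969, c₁ = 2.895, c₀ = -2.776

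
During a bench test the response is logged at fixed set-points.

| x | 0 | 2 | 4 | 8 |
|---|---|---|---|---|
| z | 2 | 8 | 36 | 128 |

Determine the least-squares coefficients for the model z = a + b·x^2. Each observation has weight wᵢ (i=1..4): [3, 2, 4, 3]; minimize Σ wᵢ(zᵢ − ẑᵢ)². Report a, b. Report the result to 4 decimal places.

With design matrix A, AᵀWA = [[12, 264]; [264, 13344]] and AᵀWz = [550, 26944]ᵀ.
Δ = 12·13344 − 264² = 90432.
a = (550·13344 − 264·26944)/90432 = 1177/471; b = (12·26944 − 264·550)/90432 = 1237/628.

a = 2.4989, b = 1.9697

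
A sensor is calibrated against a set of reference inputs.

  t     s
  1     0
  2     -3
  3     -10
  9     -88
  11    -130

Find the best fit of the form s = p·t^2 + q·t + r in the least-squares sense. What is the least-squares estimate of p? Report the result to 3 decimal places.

p = -1.003

Normal-equation sums: Σt^2·t^2 = 21300, Σt^2·t = 2096, Σt^2 = 216, Σt·t = 216, Σt = 26, Σ1 = 5.
Moment sums: Σt^2·s = -22960, Σt·s = -2258, Σs = -231.
AᵀA·[p, q, r]ᵀ = Aᵀs becomes [[21300, 2096, 216]; [2096, 216, 26]; [216, 26, 5]]·[p, q, r]ᵀ = [-22960, -2258, -231]ᵀ.
Solving the 3×3 system (Gaussian elimination) gives p = -6498/6481, q = -6533/6481, r = 15263/6481.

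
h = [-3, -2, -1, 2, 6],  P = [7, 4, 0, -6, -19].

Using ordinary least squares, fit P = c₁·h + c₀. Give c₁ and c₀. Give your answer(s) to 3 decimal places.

c₁ = -2.808, c₀ = -1.677

From the data, Σh·h = 54, Σh = 2, Σ1 = 5.
And Σh·P = -155, ΣP = -14.
So AᵀA·[c₁, c₀]ᵀ = AᵀP: [[54, 2]; [2, 5]]·[c₁, c₀]ᵀ = [-155, -14]ᵀ.
Determinant 54·5 − 2² = 266.
c₁ = ((-155)·5 − 2·(-14))/266 = -747/266; c₀ = (54·(-14) − 2·(-155))/266 = -223/133.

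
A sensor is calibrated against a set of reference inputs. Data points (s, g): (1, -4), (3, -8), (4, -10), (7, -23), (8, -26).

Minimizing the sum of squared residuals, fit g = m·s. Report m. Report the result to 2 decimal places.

Setting ∂/∂m … = 0 gives: 139·m = -437.
(Σs·s = 139, Σs·g = -437.)
m = (-437)/139 = -3.14388.

m = -3.14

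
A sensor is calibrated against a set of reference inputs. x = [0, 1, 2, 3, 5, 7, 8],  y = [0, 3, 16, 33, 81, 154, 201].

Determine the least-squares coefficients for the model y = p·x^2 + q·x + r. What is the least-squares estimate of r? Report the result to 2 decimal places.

MᵀM·[p, q, r]ᵀ = Mᵀy reads: 7220·p + 1016·q + 152·r = 22799;  1016·p + 152·q + 26·r = 3225;  152·p + 26·q + 7·r = 488.
Solving the 3×3 system (Gaussian elimination) gives p = 67817/23556, q = 47929/23556, r = -1405/3926.

r = -0.36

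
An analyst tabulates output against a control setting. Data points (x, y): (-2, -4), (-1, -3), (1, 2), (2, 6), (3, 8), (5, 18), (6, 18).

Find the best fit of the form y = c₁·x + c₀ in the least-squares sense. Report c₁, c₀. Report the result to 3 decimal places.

c₁ = 3.019, c₀ = 0.390

Normal-equation sums: Σx·x = 80, Σx = 14, Σ1 = 7.
Moment sums: Σx·y = 247, Σy = 45.
AᵀA·[c₁, c₀]ᵀ = Aᵀy becomes [[80, 14]; [14, 7]]·[c₁, c₀]ᵀ = [247, 45]ᵀ.
Eliminating c₀: 7·(row 1) − 14·(row 2) gives 364·c₁ = 7·247 − 14·45 = 1099, so c₁ = 157/52.
Then c₀ = (45 − 14·(157/52))/7 = 71/182.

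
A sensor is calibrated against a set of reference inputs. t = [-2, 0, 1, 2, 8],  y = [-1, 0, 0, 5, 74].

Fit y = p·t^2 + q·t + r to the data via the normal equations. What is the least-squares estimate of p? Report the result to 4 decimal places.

p = 0.9982

Sums needed: Σt^2·t^2 = 4129, Σt^2·t = 513, Σt^2 = 73, Σt·t = 73, Σt = 9, Σ1 = 5.
And Σt^2·y = 4752, Σt·y = 604, Σy = 78.
So AᵀA·[p, q, r]ᵀ = Aᵀy: [[4129, 513, 73]; [513, 73, 9]; [73, 9, 5]]·[p, q, r]ᵀ = [4752, 604, 78]ᵀ.
Row-reducing yields p = 4425/4433, q = 12907/8866, r = -14133/8866.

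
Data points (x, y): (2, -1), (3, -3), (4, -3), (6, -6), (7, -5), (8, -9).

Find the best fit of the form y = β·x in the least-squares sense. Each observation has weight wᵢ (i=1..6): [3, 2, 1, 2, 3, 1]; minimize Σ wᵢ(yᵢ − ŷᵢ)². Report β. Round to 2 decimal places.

β = -0.87

The normal system MᵀWM·[β]ᵀ = MᵀWy is [[329]]·[β]ᵀ = [-285]ᵀ.
β = (-285)/329 = -0.866261.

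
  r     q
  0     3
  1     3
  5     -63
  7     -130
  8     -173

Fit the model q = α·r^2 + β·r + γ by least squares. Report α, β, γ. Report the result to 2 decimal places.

α = -2.95, β = 1.55, γ = 3.57

The normal equations are: 7123·α + 981·β + 139·γ = -19014;  981·α + 139·β + 21·γ = -2606;  139·α + 21·β + 5·γ = -360.
Row-reducing yields α = -1305/442, β = 685/442, γ = 789/221.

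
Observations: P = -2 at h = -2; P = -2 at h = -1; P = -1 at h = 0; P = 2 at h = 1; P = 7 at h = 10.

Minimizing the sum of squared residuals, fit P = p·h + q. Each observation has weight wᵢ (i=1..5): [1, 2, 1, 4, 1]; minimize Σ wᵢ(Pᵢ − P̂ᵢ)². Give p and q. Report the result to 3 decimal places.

p = 0.780, q = 0.022

XᵀWX·[p, q]ᵀ = XᵀWP reads: 110·p + 10·q = 86;  10·p + 9·q = 8.
(Σwᵢ·h·h = 110, Σwᵢ·h = 10, Σwᵢ·1 = 9, Σwᵢ·h·P = 86, Σwᵢ·P = 8.)
det = 110·9 − 10² = 890.
p = (86·9 − 10·8)/890 = 347/445; q = (110·8 − 10·86)/890 = 2/89.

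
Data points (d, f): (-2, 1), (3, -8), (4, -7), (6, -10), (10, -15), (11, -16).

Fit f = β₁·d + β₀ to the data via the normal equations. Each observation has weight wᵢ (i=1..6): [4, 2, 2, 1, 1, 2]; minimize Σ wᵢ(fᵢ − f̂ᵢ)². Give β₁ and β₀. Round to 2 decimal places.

Entries of AᵀWA: Σwᵢ·d·d = 444, Σwᵢ·d = 44, Σwᵢ·1 = 12.
Right-hand side: Σwᵢ·d·f = -674, Σwᵢ·f = -83.
So AᵀWA·[β₁, β₀]ᵀ = AᵀWf: [[444, 44]; [44, 12]]·[β₁, β₀]ᵀ = [-674, -83]ᵀ.
Eliminating β₀: 12·(row 1) − 44·(row 2) gives 3392·β₁ = 12·(-674) − 44·(-83) = -4436, so β₁ = -1109/848.
Then β₀ = ((-83) − 44·(-1109/848))/12 = -1799/848.

β₁ = -1.31, β₀ = -2.12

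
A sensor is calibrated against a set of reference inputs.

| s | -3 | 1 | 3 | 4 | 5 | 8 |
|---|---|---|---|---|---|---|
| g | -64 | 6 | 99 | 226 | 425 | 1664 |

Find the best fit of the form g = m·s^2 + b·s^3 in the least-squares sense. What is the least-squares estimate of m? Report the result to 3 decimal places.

With design matrix M, MᵀM = [[5140, 36918]; [36918, 283324]] and Mᵀg = [121058, 923964]ᵀ.
Determinant 5140·283324 − 36918² = 93346636.
m = (121058·283324 − 36918·923964)/93346636 = 46933460/23336659; b = (5140·923964 − 36918·121058)/93346636 = 69988929/23336659.

m = 2.011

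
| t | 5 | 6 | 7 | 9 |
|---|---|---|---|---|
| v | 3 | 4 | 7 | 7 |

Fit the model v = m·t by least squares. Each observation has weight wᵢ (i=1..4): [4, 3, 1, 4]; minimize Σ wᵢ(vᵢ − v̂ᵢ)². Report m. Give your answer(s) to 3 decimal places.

From the data, Σwᵢ·t·t = 581.
Moment sums: Σwᵢ·t·v = 433.
Normal equations: [[581]]·[m]ᵀ = [433]ᵀ.
m = 433/581 = 0.745267.

m = 0.745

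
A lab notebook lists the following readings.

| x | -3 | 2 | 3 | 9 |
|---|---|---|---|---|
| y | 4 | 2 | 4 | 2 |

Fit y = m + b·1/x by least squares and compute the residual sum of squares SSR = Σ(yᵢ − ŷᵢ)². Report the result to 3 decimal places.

SSR = 3.045

Setting ∂/∂m … = 0 gives: 4·m + (11/18)·b = 12;  (11/18)·m + (157/324)·b = 11/9.
(Σ1 = 4, Σ1/x = 11/18, Σ1/x·1/x = 157/324, Σy = 12, Σ1/x·y = 11/9.)
Δ = 4·(157/324) − (11/18)² = 169/108.
m = (12·(157/324) − (11/18)·(11/9))/(169/108) = 1642/507; b = (4·(11/9) − (11/18)·12)/(169/108) = -264/169.
Residuals: 122/507, -232/507, 50/39, -180/169; SSR = 1544/507.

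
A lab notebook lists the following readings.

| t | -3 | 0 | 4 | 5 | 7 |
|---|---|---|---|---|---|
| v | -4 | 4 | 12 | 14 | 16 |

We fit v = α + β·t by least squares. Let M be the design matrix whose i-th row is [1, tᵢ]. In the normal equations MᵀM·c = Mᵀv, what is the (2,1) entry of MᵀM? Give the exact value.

Row 2 ↔ basis t, column 1 ↔ basis 1, so (MᵀM)_{2,1} = Σᵢ t = (-3)·(1) + (0)·(1) + (4)·(1) + (5)·(1) + (7)·(1) = 13.

13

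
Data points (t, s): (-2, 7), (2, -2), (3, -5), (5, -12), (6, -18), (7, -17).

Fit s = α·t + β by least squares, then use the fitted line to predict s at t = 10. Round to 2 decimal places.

Compute the Gram sums: Σt·t = 127, Σt = 21, Σ1 = 6.
And Σt·s = -320, Σs = -47.
Normal equations: [[127, 21]; [21, 6]]·[α, β]ᵀ = [-320, -47]ᵀ.
Eliminating β: 6·(row 1) − 21·(row 2) gives 321·α = 6·(-320) − 21·(-47) = -933, so α = -311/107.
Then β = ((-47) − 21·(-311/107))/6 = 751/321.
At t = 10: ŝ = (-311/107)·(10) + (751/321)·(1) = -8579/321.

ŝ = -26.73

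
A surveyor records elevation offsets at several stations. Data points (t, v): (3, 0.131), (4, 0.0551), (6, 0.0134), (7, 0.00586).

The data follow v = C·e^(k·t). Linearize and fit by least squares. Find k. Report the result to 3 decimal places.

Let Y = ln v. Fitting Y = k·t + ln C by least squares:
Σt = 20.0000, Σ(t)² = 110.0000, Σln v = -14.3833, Σt·ln v = -79.5443.
Equations: 110.0000·k + 20.0000·ln C = -79.5443;  20.0000·k + 4·ln C = -14.3833.
Solving (det = 40.0000): k = -0.76280, ln C = 0.21818.

k = -0.763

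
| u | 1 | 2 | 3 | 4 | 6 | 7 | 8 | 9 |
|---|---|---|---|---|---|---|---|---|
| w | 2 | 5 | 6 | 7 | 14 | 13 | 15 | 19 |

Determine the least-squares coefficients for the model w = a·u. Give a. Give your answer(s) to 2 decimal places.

a = 2.02

Setting ∂/∂a … = 0 gives: 260·a = 524.
(Σu·u = 260, Σu·w = 524.)
a = 524/260 = 2.01538.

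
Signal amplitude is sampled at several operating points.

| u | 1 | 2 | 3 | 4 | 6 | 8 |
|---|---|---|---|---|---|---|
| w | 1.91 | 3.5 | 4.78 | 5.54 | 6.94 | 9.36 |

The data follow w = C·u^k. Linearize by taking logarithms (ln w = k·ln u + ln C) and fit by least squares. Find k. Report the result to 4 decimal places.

Linearized form: ln w = k·ln u + ln C. From the 6 transformed points,
Σln u = 7.0493, Σ(ln u)² = 11.1437, Σln w = 9.3500, Σln u·ln w = 13.0821.
Equations: 11.1437·k + 7.0493·ln C = 13.0821;  7.0493·k + 6·ln C = 9.3500.
Slope k = (n·Σln u·ln w − Σln u·Σln w)/(n·Σ(ln u)² − (Σln u)²) = (6·13.0821 − 7.0493·9.3500)/17.1702 = 0.73278; ln C = (Σln w − k·Σln u)/n = 0.69742.

k = 0.7328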